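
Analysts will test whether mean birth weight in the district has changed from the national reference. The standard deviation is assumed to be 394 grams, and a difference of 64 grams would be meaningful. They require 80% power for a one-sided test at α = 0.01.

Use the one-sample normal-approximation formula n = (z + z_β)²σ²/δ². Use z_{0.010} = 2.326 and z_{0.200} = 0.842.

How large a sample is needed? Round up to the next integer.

n = (z_α + z_β)² · σ² / δ²
  = (2.326 + 0.842)² · 394² / 64²
  = 10.0362 · 155236 / 4096
  = 380.37
Round up → n = 381.

n = 381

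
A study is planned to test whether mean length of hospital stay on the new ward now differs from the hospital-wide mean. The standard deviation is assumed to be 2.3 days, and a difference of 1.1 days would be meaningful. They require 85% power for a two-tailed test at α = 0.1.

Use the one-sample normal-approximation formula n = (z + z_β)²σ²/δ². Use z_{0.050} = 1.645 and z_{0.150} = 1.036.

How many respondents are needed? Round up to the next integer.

n = (z_{α/2} + z_β)² · σ² / δ²
  = (1.645 + 1.036)² · 2.3² / 1.1²
  = 7.1878 · 5.29 / 1.21
  = 31.42
Round up → n = 32.

n = 32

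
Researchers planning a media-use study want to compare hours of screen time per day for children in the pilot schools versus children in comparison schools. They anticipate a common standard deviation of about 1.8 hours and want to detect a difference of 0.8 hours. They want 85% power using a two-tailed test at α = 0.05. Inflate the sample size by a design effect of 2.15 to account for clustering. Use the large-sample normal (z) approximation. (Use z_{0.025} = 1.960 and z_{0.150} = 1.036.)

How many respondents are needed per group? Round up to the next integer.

n = (z_{α/2} + z_β)² · (σ₁² + σ₂²) / δ²
  = (1.960 + 1.036)² · (2·1.8² = 6.48) / 0.8²
  = 8.9760 · 6.48 / 0.64
  = 90.88
Design effect: 2.15 × 90.88 = 195.40.
Round up → n = 196 per group.

n = 196 per group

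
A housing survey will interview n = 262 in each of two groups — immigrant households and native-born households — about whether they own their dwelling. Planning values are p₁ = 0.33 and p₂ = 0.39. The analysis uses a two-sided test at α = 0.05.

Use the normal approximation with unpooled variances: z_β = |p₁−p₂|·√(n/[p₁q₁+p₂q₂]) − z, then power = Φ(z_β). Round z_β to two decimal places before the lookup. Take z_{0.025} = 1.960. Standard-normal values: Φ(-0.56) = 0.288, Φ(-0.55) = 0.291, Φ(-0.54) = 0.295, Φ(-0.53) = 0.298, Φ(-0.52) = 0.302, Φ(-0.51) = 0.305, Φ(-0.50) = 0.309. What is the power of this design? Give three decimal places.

Power ≈ 0.298

z_β = |p₁−p₂|·√(n/[p₁q₁+p₂q₂]) − z_{α/2}
    = 0.06 · √(262/0.4590) − 1.960
    = 0.06 · 23.8915 − 1.960
    = 1.4335 − 1.960 = -0.5265 → -0.53
Power = Φ(-0.53) = 0.298.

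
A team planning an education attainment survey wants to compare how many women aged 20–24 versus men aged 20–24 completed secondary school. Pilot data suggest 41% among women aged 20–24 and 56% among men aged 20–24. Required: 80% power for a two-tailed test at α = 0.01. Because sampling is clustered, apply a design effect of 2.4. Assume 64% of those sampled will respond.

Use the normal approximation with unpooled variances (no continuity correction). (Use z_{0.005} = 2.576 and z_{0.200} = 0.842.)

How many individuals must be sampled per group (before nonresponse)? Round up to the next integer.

n = (z_{α/2} + z_β)² · [p₁(1−p₁) + p₂(1−p₂)] / (p₁ − p₂)²
  = (2.576 + 0.842)² · (0.41·0.59 + 0.56·0.44) / (-0.15)²
  = (3.418)² · (0.2419 + 0.2464) / 0.0225
  = 11.6827 · 0.4883 / 0.0225
  = 253.54
Design effect: 2.4 × 253.54 = 608.50.
Adjust for 64% response: 608.50 / 0.64 = 950.78.
Round up → n = 951 per group.

n = 951 per group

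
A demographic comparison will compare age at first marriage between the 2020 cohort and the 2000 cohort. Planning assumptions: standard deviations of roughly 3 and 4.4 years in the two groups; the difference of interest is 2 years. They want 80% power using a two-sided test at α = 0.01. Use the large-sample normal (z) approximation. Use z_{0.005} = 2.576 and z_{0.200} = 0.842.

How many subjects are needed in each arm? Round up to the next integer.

n = 83 per group

n = (z_{α/2} + z_β)² · (σ₁² + σ₂²) / δ²
  = (2.576 + 0.842)² · (3² + 4.4² = 28.36) / 2²
  = 11.6827 · 28.36 / 4
  = 82.83
Round up → n = 83 per group.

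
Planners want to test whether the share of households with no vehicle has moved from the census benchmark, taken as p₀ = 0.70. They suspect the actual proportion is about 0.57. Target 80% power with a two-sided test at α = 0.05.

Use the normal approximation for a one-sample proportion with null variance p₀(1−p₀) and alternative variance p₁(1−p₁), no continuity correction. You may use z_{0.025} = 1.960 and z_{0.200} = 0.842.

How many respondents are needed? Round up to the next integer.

n = [z_{α/2}·√(p₀q₀) + z_β·√(p₁q₁)]² / (p₁ − p₀)²
  = [1.960·√(0.70·0.30) + 0.842·√(0.57·0.43)]² / (-0.13)²
  = [1.960·0.4583 + 0.842·0.4951]² / 0.0169
  = [1.3150]² / 0.0169
  = 102.33
Round up → n = 103.

n = 103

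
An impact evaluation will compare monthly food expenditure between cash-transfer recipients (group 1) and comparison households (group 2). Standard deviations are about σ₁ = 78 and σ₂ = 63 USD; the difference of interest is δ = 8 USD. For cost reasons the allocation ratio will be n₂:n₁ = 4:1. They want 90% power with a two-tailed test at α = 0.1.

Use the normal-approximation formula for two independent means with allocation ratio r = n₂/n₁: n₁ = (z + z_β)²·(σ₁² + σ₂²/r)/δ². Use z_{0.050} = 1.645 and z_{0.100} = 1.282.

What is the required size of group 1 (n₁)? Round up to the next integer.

n₁ = (z_{α/2} + z_β)² · (σ₁² + σ₂²/r) / δ²
   = (1.645 + 1.282)² · (78² + 63²/4) / 8²
   = 8.5673 · (6084 + 992.25) / 64
   = 8.5673 · 7076.2 / 64
   = 947.26
Round up → n₁ = 948; n₂ = r·n₁ = 4 × 948 = 3792.

n₁ = 948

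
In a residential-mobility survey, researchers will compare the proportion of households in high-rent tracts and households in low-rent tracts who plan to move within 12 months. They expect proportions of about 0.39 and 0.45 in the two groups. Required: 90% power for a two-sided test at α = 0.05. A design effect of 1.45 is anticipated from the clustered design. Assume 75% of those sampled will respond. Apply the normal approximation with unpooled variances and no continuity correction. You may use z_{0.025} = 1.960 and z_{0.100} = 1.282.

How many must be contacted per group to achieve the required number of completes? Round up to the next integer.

n = (z_{α/2} + z_β)² · [p₁(1−p₁) + p₂(1−p₂)] / (p₁ − p₂)²
  = (1.960 + 1.282)² · (0.39·0.61 + 0.45·0.55) / (-0.06)²
  = (3.242)² · (0.2379 + 0.2475) / 0.0036
  = 10.5106 · 0.4854 / 0.0036
  = 1417.17
Design effect: 1.45 × 1417.17 = 2054.90.
Adjust for 75% response: 2054.90 / 0.75 = 2739.87.
Round up → n = 2740 per group.

n = 2740 per group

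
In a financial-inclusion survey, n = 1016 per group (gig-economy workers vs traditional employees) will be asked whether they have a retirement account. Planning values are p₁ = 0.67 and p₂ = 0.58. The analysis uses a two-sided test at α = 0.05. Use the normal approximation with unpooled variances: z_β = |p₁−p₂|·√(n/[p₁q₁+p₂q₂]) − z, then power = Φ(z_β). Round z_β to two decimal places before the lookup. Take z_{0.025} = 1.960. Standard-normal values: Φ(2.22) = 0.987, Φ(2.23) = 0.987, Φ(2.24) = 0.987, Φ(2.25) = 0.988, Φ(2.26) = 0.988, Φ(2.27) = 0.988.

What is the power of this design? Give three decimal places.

Power ≈ 0.988

z_β = |p₁−p₂|·√(n/[p₁q₁+p₂q₂]) − z_{α/2}
    = 0.09 · √(1016/0.4647) − 1.960
    = 0.09 · 46.7585 − 1.960
    = 4.2083 − 1.960 = 2.2483 → 2.25
Power = Φ(2.25) = 0.988.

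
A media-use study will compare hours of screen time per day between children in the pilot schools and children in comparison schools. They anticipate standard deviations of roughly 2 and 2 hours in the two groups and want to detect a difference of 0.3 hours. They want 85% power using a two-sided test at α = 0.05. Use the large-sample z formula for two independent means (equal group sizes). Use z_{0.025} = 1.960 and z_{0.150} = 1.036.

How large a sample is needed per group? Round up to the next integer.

n = 798 per group

n = (z_{α/2} + z_β)² · (σ₁² + σ₂²) / δ²
  = (1.960 + 1.036)² · (2² + 2² = 8) / 0.3²
  = 8.9760 · 8 / 0.09
  = 797.87
Round up → n = 798 per group.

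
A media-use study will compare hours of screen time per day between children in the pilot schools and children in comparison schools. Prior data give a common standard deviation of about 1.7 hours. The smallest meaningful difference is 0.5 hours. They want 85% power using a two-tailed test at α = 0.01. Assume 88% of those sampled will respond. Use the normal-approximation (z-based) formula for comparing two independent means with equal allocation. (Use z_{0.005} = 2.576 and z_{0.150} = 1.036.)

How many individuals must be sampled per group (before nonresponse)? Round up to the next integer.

n = 343 per group

n = (z_{α/2} + z_β)² · (σ₁² + σ₂²) / δ²
  = (2.576 + 1.036)² · (2·1.7² = 5.78) / 0.5²
  = 13.0465 · 5.78 / 0.25
  = 301.64
Adjust for 88% response: 301.64 / 0.88 = 342.77.
Round up → n = 343 per group.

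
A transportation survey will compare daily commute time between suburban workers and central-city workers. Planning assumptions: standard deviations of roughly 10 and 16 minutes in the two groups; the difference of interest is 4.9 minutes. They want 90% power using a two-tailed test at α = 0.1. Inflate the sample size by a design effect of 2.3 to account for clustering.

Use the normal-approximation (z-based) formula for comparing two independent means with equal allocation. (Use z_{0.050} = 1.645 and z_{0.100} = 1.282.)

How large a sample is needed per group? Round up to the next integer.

n = (z_{α/2} + z_β)² · (σ₁² + σ₂²) / δ²
  = (1.645 + 1.282)² · (10² + 16² = 356) / 4.9²
  = 8.5673 · 356 / 24.01
  = 127.03
Design effect: 2.3 × 127.03 = 292.17.
Round up → n = 293 per group.

n = 293 per group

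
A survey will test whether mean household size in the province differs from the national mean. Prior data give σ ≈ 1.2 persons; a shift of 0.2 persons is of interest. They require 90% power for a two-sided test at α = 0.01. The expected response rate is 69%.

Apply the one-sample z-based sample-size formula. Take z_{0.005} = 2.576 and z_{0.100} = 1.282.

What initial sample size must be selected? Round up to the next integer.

n = 777

n = (z_{α/2} + z_β)² · σ² / δ²
  = (2.576 + 1.282)² · 1.2² / 0.2²
  = 14.8842 · 1.44 / 0.04
  = 535.83
Adjust for 69% response: 535.83 / 0.69 = 776.57.
Round up → n = 777.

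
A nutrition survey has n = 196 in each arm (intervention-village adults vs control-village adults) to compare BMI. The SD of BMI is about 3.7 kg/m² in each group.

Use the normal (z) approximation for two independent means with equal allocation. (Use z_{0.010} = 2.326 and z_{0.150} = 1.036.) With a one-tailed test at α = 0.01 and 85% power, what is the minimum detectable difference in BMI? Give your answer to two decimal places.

δ = (z_α + z_β) · √((σ₁²+σ₂²)/n)
  = (2.326 + 1.036) · √(27.38/196)
  = 3.362 · √0.13969
  = 3.362 · 0.3738
  = 1.2566

Minimum detectable difference ≈ 1.26 kg/m²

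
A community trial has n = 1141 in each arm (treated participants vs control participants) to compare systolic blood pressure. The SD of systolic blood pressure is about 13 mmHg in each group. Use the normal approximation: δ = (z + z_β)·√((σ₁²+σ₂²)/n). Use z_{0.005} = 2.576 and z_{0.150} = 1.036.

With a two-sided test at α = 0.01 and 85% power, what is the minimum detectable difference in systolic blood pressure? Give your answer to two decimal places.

Minimum detectable difference ≈ 1.97 mmHg

δ = (z_{α/2} + z_β) · √((σ₁²+σ₂²)/n)
  = (2.576 + 1.036) · √(338/1141)
  = 3.612 · √0.29623
  = 3.612 · 0.5443
  = 1.9659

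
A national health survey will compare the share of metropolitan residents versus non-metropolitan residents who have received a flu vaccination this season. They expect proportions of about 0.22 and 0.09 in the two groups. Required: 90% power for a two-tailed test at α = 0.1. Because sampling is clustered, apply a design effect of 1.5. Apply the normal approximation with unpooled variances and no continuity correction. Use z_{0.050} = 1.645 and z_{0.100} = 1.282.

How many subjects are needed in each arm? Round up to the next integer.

n = 193 per group

n = (z_{α/2} + z_β)² · [p₁(1−p₁) + p₂(1−p₂)] / (p₁ − p₂)²
  = (1.645 + 1.282)² · (0.22·0.78 + 0.09·0.91) / (0.13)²
  = (2.927)² · (0.1716 + 0.0819) / 0.0169
  = 8.5673 · 0.2535 / 0.0169
  = 128.51
Design effect: 1.5 × 128.51 = 192.76.
Round up → n = 193 per group.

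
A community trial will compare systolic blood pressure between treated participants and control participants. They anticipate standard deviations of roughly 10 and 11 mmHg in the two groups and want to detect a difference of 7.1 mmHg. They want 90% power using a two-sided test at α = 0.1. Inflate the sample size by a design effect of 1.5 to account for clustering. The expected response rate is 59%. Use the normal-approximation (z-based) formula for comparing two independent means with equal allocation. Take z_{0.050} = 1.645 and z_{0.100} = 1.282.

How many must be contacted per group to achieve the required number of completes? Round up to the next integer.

n = 96 per group

n = (z_{α/2} + z_β)² · (σ₁² + σ₂²) / δ²
  = (1.645 + 1.282)² · (10² + 11² = 221) / 7.1²
  = 8.5673 · 221 / 50.41
  = 37.56
Design effect: 1.5 × 37.56 = 56.34.
Adjust for 59% response: 56.34 / 0.59 = 95.49.
Round up → n = 96 per group.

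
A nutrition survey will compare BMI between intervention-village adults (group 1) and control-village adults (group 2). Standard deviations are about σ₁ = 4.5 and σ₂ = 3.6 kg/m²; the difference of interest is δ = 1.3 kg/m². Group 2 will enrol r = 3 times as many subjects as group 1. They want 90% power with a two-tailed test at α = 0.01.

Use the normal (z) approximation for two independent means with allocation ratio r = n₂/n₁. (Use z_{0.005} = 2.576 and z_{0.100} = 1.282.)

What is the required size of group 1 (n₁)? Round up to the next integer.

n₁ = 217

n₁ = (z_{α/2} + z_β)² · (σ₁² + σ₂²/r) / δ²
   = (2.576 + 1.282)² · (4.5² + 3.6²/3) / 1.3²
   = 14.8842 · (20.25 + 4.32) / 1.69
   = 14.8842 · 24.57 / 1.69
   = 216.39
Round up → n₁ = 217; n₂ = r·n₁ = 3 × 217 = 651.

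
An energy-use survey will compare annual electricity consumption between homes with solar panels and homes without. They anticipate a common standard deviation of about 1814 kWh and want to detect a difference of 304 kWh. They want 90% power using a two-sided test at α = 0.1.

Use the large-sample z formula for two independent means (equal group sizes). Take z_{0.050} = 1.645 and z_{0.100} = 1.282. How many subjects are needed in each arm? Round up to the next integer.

n = 611 per group

n = (z_{α/2} + z_β)² · (σ₁² + σ₂²) / δ²
  = (1.645 + 1.282)² · (2·1814² = 6581192) / 304²
  = 8.5673 · 6581192 / 92416
  = 610.10
Round up → n = 611 per group.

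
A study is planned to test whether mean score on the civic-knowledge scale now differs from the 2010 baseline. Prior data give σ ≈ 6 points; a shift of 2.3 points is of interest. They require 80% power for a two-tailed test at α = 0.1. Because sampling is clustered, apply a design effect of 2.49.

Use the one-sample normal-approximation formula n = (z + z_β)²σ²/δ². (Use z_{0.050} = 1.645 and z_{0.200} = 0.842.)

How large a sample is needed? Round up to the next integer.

n = (z_{α/2} + z_β)² · σ² / δ²
  = (1.645 + 0.842)² · 6² / 2.3²
  = 6.1852 · 36 / 5.29
  = 42.09
Design effect: 2.49 × 42.09 = 104.81.
Round up → n = 105.

n = 105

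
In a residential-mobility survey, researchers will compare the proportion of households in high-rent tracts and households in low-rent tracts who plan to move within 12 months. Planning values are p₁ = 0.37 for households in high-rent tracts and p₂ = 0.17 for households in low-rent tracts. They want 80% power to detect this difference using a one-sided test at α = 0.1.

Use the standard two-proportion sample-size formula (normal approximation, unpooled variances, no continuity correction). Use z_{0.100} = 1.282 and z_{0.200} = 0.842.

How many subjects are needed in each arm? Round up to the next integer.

n = (z_α + z_β)² · [p₁(1−p₁) + p₂(1−p₂)] / (p₁ − p₂)²
  = (1.282 + 0.842)² · (0.37·0.63 + 0.17·0.83) / (0.20)²
  = (2.124)² · (0.2331 + 0.1411) / 0.0400
  = 4.5114 · 0.3742 / 0.0400
  = 42.20
Round up → n = 43 per group.

n = 43 per group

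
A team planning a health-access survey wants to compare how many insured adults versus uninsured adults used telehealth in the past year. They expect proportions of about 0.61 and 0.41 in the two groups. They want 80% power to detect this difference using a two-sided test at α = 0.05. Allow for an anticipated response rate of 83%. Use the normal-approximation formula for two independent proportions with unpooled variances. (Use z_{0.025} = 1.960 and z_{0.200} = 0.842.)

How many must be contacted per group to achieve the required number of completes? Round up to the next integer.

n = (z_{α/2} + z_β)² · [p₁(1−p₁) + p₂(1−p₂)] / (p₁ − p₂)²
  = (1.960 + 0.842)² · (0.61·0.39 + 0.41·0.59) / (0.20)²
  = (2.802)² · (0.2379 + 0.2419) / 0.0400
  = 7.8512 · 0.4798 / 0.0400
  = 94.18
Adjust for 83% response: 94.18 / 0.83 = 113.46.
Round up → n = 114 per group.

n = 114 per group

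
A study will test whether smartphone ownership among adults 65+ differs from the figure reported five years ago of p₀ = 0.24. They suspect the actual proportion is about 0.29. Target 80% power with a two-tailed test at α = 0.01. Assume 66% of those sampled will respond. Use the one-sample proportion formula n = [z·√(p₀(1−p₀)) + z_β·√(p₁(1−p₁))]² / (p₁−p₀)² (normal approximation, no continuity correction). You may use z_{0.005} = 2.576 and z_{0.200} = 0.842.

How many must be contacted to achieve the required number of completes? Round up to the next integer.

n = [z_{α/2}·√(p₀q₀) + z_β·√(p₁q₁)]² / (p₁ − p₀)²
  = [2.576·√(0.24·0.76) + 0.842·√(0.29·0.71)]² / (0.05)²
  = [2.576·0.4271 + 0.842·0.4538]² / 0.0025
  = [1.4822]² / 0.0025
  = 878.81
Adjust for 66% response: 878.81 / 0.66 = 1331.53.
Round up → n = 1332.

n = 1332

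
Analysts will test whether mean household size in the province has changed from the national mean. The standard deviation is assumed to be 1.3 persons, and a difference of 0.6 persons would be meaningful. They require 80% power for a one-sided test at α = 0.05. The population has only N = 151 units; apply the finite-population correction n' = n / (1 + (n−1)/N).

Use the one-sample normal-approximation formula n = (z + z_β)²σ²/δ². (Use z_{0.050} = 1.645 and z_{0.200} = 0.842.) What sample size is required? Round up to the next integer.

n = 25

n = (z_α + z_β)² · σ² / δ²
  = (1.645 + 0.842)² · 1.3² / 0.6²
  = 6.1852 · 1.69 / 0.36
  = 29.04
Finite-population correction (N = 151): 29.04 / (1 + (29.04 − 1)/151) = 24.49.
Round up → n = 25.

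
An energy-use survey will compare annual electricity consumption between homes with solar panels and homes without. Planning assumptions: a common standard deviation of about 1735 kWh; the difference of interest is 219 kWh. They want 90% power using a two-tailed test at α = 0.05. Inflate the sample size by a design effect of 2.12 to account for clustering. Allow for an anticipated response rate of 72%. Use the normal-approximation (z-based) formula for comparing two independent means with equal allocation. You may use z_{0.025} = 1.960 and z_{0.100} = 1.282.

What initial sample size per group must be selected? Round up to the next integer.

n = (z_{α/2} + z_β)² · (σ₁² + σ₂²) / δ²
  = (1.960 + 1.282)² · (2·1735² = 6020450) / 219²
  = 10.5106 · 6020450 / 47961
  = 1319.37
Design effect: 2.12 × 1319.37 = 2797.07.
Adjust for 72% response: 2797.07 / 0.72 = 3884.81.
Round up → n = 3885 per group.

n = 3885 per group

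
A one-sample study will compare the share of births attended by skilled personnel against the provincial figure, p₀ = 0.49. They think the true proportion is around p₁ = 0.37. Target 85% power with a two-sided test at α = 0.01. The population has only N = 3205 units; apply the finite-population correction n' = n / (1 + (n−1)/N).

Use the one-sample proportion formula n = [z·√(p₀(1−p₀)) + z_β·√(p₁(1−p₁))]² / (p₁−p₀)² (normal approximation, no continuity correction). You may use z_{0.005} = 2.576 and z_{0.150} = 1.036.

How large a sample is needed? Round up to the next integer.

n = 208

n = [z_{α/2}·√(p₀q₀) + z_β·√(p₁q₁)]² / (p₁ − p₀)²
  = [2.576·√(0.49·0.51) + 1.036·√(0.37·0.63)]² / (-0.12)²
  = [2.576·0.4999 + 1.036·0.4828]² / 0.0144
  = [1.7879]² / 0.0144
  = 221.99
Finite-population correction (N = 3205): 221.99 / (1 + (221.99 − 1)/3205) = 207.67.
Round up → n = 208.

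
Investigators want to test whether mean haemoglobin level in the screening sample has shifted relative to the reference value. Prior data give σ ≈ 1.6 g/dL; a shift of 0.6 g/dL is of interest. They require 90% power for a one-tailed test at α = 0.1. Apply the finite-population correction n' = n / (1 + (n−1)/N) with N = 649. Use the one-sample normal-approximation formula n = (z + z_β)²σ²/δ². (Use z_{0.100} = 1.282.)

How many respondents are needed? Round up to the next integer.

n = 44

n = (z_α + z_β)² · σ² / δ²
  = (1.282 + 1.282)² · 1.6² / 0.6²
  = 6.5741 · 2.56 / 0.36
  = 46.75
Finite-population correction (N = 649): 46.75 / (1 + (46.75 − 1)/649) = 43.67.
Round up → n = 44.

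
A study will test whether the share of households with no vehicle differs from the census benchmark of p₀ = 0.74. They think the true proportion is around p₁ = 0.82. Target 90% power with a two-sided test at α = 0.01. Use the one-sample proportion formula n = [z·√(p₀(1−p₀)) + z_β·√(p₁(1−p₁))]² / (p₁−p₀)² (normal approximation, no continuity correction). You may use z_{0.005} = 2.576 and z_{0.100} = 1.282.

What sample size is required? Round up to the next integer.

n = [z_{α/2}·√(p₀q₀) + z_β·√(p₁q₁)]² / (p₁ − p₀)²
  = [2.576·√(0.74·0.26) + 1.282·√(0.82·0.18)]² / (0.08)²
  = [2.576·0.4386 + 1.282·0.3842]² / 0.0064
  = [1.6225]² / 0.0064
  = 411.30
Round up → n = 412.

n = 412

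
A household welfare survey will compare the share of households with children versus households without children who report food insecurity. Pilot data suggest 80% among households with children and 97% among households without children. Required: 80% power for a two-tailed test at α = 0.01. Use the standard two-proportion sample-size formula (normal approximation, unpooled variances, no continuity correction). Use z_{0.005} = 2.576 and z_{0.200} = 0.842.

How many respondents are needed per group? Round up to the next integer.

n = 77 per group

n = (z_{α/2} + z_β)² · [p₁(1−p₁) + p₂(1−p₂)] / (p₁ − p₂)²
  = (2.576 + 0.842)² · (0.80·0.20 + 0.97·0.03) / (-0.17)²
  = (3.418)² · (0.1600 + 0.0291) / 0.0289
  = 11.6827 · 0.1891 / 0.0289
  = 76.44
Round up → n = 77 per group.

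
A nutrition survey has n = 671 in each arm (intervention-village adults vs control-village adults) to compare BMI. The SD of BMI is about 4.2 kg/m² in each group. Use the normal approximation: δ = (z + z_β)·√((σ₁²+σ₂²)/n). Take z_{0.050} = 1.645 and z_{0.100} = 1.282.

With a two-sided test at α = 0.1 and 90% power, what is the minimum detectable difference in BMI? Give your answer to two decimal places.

Minimum detectable difference ≈ 0.67 kg/m²

δ = (z_{α/2} + z_β) · √((σ₁²+σ₂²)/n)
  = (1.645 + 1.282) · √(35.28/671)
  = 2.927 · √0.05258
  = 2.927 · 0.2293
  = 0.6712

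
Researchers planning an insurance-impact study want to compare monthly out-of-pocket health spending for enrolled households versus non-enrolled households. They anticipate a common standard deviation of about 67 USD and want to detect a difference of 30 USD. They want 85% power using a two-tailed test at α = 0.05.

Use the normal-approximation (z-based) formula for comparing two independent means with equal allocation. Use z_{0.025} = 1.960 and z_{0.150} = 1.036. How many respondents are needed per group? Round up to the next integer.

n = (z_{α/2} + z_β)² · (σ₁² + σ₂²) / δ²
  = (1.960 + 1.036)² · (2·67² = 8978) / 30²
  = 8.9760 · 8978 / 900
  = 89.54
Round up → n = 90 per group.

n = 90 per group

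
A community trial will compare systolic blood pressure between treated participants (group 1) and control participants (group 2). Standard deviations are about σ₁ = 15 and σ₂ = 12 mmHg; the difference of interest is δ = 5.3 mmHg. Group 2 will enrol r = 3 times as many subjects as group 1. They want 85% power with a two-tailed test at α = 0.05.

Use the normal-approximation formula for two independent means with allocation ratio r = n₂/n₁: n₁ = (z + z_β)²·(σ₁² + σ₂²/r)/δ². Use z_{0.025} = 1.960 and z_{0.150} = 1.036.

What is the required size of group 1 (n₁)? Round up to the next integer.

n₁ = 88

n₁ = (z_{α/2} + z_β)² · (σ₁² + σ₂²/r) / δ²
   = (1.960 + 1.036)² · (15² + 12²/3) / 5.3²
   = 8.9760 · (225 + 48) / 28.09
   = 8.9760 · 273 / 28.09
   = 87.24
Round up → n₁ = 88; n₂ = r·n₁ = 3 × 88 = 264.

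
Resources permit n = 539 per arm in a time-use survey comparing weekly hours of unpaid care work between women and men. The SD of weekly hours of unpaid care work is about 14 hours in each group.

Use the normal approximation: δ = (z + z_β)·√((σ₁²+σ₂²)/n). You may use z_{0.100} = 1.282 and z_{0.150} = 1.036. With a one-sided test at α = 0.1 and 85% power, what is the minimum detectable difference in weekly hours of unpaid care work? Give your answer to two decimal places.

δ = (z_α + z_β) · √((σ₁²+σ₂²)/n)
  = (1.282 + 1.036) · √(392/539)
  = 2.318 · √0.72727
  = 2.318 · 0.8528
  = 1.9768

Minimum detectable difference ≈ 1.98 hours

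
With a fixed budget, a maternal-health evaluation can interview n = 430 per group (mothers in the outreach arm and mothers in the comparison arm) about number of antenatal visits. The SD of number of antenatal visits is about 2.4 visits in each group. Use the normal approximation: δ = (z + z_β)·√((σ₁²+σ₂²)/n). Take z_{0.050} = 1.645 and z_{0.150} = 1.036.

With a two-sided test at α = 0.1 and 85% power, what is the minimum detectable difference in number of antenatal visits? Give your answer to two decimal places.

Minimum detectable difference ≈ 0.44 visits

δ = (z_{α/2} + z_β) · √((σ₁²+σ₂²)/n)
  = (1.645 + 1.036) · √(11.52/430)
  = 2.681 · √0.02679
  = 2.681 · 0.1637
  = 0.4388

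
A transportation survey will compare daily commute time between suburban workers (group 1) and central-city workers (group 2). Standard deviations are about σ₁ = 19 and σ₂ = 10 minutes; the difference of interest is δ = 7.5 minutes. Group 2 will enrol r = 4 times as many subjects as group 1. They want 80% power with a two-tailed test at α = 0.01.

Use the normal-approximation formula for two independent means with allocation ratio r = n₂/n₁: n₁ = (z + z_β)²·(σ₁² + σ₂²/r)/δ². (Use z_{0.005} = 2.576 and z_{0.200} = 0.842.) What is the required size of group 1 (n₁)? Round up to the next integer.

n₁ = 81

n₁ = (z_{α/2} + z_β)² · (σ₁² + σ₂²/r) / δ²
   = (2.576 + 0.842)² · (19² + 10²/4) / 7.5²
   = 11.6827 · (361 + 25) / 56.25
   = 11.6827 · 386 / 56.25
   = 80.17
Round up → n₁ = 81; n₂ = r·n₁ = 4 × 81 = 324.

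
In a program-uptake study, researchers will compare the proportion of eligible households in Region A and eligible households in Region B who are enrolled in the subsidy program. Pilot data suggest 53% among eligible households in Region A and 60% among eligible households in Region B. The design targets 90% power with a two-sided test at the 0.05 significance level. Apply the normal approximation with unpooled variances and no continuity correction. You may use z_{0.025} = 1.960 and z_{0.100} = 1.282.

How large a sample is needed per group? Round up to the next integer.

n = (z_{α/2} + z_β)² · [p₁(1−p₁) + p₂(1−p₂)] / (p₁ − p₂)²
  = (1.960 + 1.282)² · (0.53·0.47 + 0.60·0.40) / (-0.07)²
  = (3.242)² · (0.2491 + 0.2400) / 0.0049
  = 10.5106 · 0.4891 / 0.0049
  = 1049.13
Round up → n = 1050 per group.

n = 1050 per group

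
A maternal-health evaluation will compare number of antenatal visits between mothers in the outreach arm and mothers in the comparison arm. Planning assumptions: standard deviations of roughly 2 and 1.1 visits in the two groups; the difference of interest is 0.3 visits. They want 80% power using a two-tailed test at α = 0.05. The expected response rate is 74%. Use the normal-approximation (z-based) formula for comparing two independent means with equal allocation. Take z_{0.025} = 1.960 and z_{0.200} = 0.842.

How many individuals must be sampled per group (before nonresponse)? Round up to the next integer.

n = 615 per group

n = (z_{α/2} + z_β)² · (σ₁² + σ₂²) / δ²
  = (1.960 + 0.842)² · (2² + 1.1² = 5.21) / 0.3²
  = 7.8512 · 5.21 / 0.09
  = 454.50
Adjust for 74% response: 454.50 / 0.74 = 614.19.
Round up → n = 615 per group.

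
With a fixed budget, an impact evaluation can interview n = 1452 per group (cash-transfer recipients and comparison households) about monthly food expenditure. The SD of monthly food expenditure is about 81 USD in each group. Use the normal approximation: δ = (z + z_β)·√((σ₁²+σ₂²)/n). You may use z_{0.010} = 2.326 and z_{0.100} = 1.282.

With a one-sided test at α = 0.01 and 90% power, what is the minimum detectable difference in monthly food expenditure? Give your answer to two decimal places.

δ = (z_α + z_β) · √((σ₁²+σ₂²)/n)
  = (2.326 + 1.282) · √(13122/1452)
  = 3.608 · √9.0372
  = 3.608 · 3.0062
  = 10.8463

Minimum detectable difference ≈ 10.85 USD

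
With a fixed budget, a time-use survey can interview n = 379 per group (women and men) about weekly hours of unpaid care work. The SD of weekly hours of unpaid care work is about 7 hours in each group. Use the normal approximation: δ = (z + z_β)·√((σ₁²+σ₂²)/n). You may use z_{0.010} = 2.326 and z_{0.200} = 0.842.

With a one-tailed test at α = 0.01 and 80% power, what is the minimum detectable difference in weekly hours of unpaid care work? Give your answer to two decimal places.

Minimum detectable difference ≈ 1.61 hours

δ = (z_α + z_β) · √((σ₁²+σ₂²)/n)
  = (2.326 + 0.842) · √(98/379)
  = 3.168 · √0.25858
  = 3.168 · 0.5085
  = 1.6109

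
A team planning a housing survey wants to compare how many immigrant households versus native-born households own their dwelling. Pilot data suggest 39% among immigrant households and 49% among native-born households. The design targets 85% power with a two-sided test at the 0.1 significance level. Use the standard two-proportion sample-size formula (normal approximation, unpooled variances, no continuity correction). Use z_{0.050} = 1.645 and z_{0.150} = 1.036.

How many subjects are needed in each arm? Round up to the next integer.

n = (z_{α/2} + z_β)² · [p₁(1−p₁) + p₂(1−p₂)] / (p₁ − p₂)²
  = (1.645 + 1.036)² · (0.39·0.61 + 0.49·0.51) / (-0.10)²
  = (2.681)² · (0.2379 + 0.2499) / 0.0100
  = 7.1878 · 0.4878 / 0.0100
  = 350.62
Round up → n = 351 per group.

n = 351 per group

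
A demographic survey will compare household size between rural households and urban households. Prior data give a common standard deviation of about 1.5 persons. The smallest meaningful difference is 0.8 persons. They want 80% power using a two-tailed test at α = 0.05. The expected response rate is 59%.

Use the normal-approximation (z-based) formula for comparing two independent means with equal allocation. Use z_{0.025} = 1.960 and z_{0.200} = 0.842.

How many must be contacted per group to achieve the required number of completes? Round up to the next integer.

n = 94 per group

n = (z_{α/2} + z_β)² · (σ₁² + σ₂²) / δ²
  = (1.960 + 0.842)² · (2·1.5² = 4.5) / 0.8²
  = 7.8512 · 4.5 / 0.64
  = 55.20
Adjust for 59% response: 55.20 / 0.59 = 93.57.
Round up → n = 94 per group.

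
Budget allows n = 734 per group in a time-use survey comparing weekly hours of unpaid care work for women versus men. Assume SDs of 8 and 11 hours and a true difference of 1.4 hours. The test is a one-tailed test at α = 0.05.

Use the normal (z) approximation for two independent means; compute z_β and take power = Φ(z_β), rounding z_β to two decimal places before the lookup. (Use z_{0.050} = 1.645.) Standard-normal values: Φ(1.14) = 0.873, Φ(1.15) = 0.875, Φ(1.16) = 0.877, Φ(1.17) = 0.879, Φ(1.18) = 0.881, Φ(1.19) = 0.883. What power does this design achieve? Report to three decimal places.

Power ≈ 0.873

z_β = δ·√(n/(σ₁²+σ₂²)) − z_α
    = 1.4 · √(734/185) − 1.645
    = 1.4 · 1.99188 − 1.645
    = 2.7886 − 1.645 = 1.1436 → 1.14
Power = Φ(1.14) = 0.873.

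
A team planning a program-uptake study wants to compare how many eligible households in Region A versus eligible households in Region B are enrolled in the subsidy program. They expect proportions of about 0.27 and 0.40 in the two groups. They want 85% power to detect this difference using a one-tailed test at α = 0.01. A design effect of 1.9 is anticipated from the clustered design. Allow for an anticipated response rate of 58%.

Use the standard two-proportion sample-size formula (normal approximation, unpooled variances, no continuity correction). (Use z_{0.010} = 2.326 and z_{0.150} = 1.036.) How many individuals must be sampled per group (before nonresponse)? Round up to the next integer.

n = 958 per group

n = (z_α + z_β)² · [p₁(1−p₁) + p₂(1−p₂)] / (p₁ − p₂)²
  = (2.326 + 1.036)² · (0.27·0.73 + 0.40·0.60) / (-0.13)²
  = (3.362)² · (0.1971 + 0.2400) / 0.0169
  = 11.3030 · 0.4371 / 0.0169
  = 292.34
Design effect: 1.9 × 292.34 = 555.45.
Adjust for 58% response: 555.45 / 0.58 = 957.67.
Round up → n = 958 per group.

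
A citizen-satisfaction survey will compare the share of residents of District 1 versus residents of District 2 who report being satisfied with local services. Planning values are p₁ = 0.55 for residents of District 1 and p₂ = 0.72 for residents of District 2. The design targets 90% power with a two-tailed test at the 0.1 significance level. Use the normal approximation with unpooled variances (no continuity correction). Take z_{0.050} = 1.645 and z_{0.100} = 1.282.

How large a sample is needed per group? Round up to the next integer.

n = 134 per group

n = (z_{α/2} + z_β)² · [p₁(1−p₁) + p₂(1−p₂)] / (p₁ − p₂)²
  = (1.645 + 1.282)² · (0.55·0.45 + 0.72·0.28) / (-0.17)²
  = (2.927)² · (0.2475 + 0.2016) / 0.0289
  = 8.5673 · 0.4491 / 0.0289
  = 133.13
Round up → n = 134 per group.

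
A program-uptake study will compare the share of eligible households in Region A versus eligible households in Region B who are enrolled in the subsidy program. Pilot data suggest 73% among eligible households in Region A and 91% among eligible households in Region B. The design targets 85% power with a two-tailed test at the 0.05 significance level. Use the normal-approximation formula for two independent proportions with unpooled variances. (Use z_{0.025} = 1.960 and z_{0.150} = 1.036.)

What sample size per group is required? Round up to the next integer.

n = (z_{α/2} + z_β)² · [p₁(1−p₁) + p₂(1−p₂)] / (p₁ − p₂)²
  = (1.960 + 1.036)² · (0.73·0.27 + 0.91·0.09) / (-0.18)²
  = (2.996)² · (0.1971 + 0.0819) / 0.0324
  = 8.9760 · 0.2790 / 0.0324
  = 77.29
Round up → n = 78 per group.

n = 78 per group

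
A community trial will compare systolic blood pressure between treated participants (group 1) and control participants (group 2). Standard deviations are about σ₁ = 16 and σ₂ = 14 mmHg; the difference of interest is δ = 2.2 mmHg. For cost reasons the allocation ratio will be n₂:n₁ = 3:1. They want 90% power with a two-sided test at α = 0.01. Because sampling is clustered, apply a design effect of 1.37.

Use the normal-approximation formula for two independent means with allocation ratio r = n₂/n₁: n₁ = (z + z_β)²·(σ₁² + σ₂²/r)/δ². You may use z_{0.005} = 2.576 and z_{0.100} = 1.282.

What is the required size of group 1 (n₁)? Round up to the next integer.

n₁ = 1354

n₁ = (z_{α/2} + z_β)² · (σ₁² + σ₂²/r) / δ²
   = (2.576 + 1.282)² · (16² + 14²/3) / 2.2²
   = 14.8842 · (256 + 65.3333) / 4.84
   = 14.8842 · 321.3333 / 4.84
   = 988.18
Design effect: 1.37 × 988.18 = 1353.80.
Round up → n₁ = 1354; n₂ = r·n₁ = 3 × 1354 = 4062.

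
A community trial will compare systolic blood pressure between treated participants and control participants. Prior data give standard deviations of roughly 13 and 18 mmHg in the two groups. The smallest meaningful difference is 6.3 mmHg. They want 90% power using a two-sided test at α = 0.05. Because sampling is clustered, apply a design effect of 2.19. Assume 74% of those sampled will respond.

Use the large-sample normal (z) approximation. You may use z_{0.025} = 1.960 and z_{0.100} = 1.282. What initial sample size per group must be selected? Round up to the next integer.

n = (z_{α/2} + z_β)² · (σ₁² + σ₂²) / δ²
  = (1.960 + 1.282)² · (13² + 18² = 493) / 6.3²
  = 10.5106 · 493 / 39.69
  = 130.55
Design effect: 2.19 × 130.55 = 285.91.
Adjust for 74% response: 285.91 / 0.74 = 386.37.
Round up → n = 387 per group.

n = 387 per group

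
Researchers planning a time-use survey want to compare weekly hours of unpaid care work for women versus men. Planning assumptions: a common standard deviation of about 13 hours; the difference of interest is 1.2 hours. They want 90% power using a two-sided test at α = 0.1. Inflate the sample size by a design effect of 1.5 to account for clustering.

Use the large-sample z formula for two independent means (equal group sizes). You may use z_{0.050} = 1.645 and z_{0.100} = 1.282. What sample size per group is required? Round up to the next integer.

n = (z_{α/2} + z_β)² · (σ₁² + σ₂²) / δ²
  = (1.645 + 1.282)² · (2·13² = 338) / 1.2²
  = 8.5673 · 338 / 1.44
  = 2010.94
Design effect: 1.5 × 2010.94 = 3016.41.
Round up → n = 3017 per group.

n = 3017 per group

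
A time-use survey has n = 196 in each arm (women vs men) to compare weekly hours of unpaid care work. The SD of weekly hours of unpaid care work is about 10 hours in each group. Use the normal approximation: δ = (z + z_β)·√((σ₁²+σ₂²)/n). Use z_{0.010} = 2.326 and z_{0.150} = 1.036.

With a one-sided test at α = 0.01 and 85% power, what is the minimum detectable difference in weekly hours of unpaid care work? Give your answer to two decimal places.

Minimum detectable difference ≈ 3.40 hours

δ = (z_α + z_β) · √((σ₁²+σ₂²)/n)
  = (2.326 + 1.036) · √(200/196)
  = 3.362 · √1.0204
  = 3.362 · 1.0102
  = 3.3961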